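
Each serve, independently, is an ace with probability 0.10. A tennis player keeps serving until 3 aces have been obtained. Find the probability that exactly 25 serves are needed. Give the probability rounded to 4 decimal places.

Y = trial on which the third success occurs; negative binomial, r=3, p=0.10.
P(Y=25) = C(24,2) · p^3 · (1−p)^22
= 276 · 0.001 · 0.098477 = 0.027180

0.0272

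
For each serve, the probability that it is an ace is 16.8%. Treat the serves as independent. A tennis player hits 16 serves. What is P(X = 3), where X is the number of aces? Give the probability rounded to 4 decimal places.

0.2431

X ~ Binomial(n=16, p=0.168).
P(X=3) = C(16,3) · p^3 · (1−p)^13
= 560 · 0.0047416 · 0.091538 = 0.243063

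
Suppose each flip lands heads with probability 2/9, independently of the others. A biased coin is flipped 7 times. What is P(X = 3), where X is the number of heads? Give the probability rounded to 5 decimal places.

0.14056

X ~ Binomial(n=7, p=0.222222).
P(X=3) = C(7,3) · p^3 · (1−p)^4
= 35 · 0.010974 · 0.36595 = 0.1405570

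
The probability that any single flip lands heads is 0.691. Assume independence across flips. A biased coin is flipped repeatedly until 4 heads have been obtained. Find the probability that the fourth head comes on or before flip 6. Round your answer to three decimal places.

Finishing within 6 flips ⇔ at least 4 successes in the first 6. With X ~ Binomial(6, 0.691), P(Y ≤ 6) = 1 − P(X ≤ 3).
  k=0: C(6,0)·0.691^0·0.309^6 = 0.00087
  k=1: C(6,1)·0.691^1·0.309^5 = 0.01168
  k=2: C(6,2)·0.691^2·0.309^4 = 0.06530
  k=3: C(6,3)·0.691^3·0.309^3 = 0.19469
1 − 0.27253 = 0.72747

0.727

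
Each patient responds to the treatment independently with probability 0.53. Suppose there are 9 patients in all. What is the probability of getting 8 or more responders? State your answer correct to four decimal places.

0.0296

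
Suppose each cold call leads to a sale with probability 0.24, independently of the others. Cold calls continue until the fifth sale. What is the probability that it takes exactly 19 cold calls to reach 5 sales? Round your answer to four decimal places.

0.0523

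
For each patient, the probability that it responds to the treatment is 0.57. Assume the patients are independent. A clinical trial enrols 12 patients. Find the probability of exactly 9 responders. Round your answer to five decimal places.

X ~ Binomial(n=12, p=0.57).
P(X=9) = C(12,9) · p^9 · (1−p)^3
= 220 · 0.0063515 · 0.079507 = 0.1110969

0.11110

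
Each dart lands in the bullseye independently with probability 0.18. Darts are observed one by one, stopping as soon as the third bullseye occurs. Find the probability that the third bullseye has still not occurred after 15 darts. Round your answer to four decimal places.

0.4766

Needing more than 15 darts ⇔ fewer than 3 successes in the first 15. With X ~ Binomial(15, 0.18), P(Y > 15) = P(X ≤ 2).
  k=0: C(15,0)·0.18^0·0.82^15 = 0.050957
  k=1: C(15,1)·0.18^1·0.82^14 = 0.167787
  k=2: C(15,2)·0.18^2·0.82^13 = 0.257819
P(X ≤ 2) = 0.476563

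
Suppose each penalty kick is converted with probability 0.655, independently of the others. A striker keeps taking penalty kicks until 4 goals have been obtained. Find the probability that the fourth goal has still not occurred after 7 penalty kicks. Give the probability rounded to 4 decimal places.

Needing more than 7 penalty kicks ⇔ fewer than 4 successes in the first 7. With X ~ Binomial(7, 0.655), P(Y > 7) = P(X ≤ 3).
  k=0: C(7,0)·0.655^0·0.345^7 = 0.000582
  k=1: C(7,1)·0.655^1·0.345^6 = 0.007731
  k=2: C(7,2)·0.655^2·0.345^5 = 0.044035
  k=3: C(7,3)·0.655^3·0.345^4 = 0.139338
P(X ≤ 3) = 0.191686

0.1917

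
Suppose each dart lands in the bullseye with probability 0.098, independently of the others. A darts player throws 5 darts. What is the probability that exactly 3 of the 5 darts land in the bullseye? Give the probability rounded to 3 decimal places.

0.008

X ~ Binomial(n=5, p=0.098).
P(X=3) = C(5,3) · p^3 · (1−p)^2
= 10 · 0.00094119 · 0.8136 = 0.00766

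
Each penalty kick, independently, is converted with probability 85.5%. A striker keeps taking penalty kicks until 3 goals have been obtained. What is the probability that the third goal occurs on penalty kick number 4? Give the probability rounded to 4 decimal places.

0.2719

Y = trial on which the third success occurs; negative binomial, r=3, p=0.855.
P(Y=4) = C(3,2) · p^3 · (1−p)^1
= 3 · 0.62503 · 0.145 = 0.271886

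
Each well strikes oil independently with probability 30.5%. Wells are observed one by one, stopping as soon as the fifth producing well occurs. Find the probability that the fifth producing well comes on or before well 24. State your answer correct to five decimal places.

0.89840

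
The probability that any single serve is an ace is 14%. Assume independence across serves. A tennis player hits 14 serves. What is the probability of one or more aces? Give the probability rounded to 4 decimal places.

P(at least one) = 1 − P(none) = 1 − (1 − 0.14)^14
= 1 − 0.121054 = 0.878946

0.8789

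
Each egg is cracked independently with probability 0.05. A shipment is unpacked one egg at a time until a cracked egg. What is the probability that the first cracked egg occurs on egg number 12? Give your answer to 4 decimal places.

0.0284

Geometric (trials to first success), p = 0.05.
P(Y = 12) = (1−p)^11 · p = 0.5688 · 0.05 = 0.028440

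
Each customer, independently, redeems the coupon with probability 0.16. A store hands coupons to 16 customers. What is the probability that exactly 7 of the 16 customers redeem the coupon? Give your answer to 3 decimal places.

X ~ Binomial(n=16, p=0.16).
P(X=7) = C(16,7) · p^7 · (1−p)^9
= 11440 · 2.6844e-06 · 0.20822 = 0.00639

0.006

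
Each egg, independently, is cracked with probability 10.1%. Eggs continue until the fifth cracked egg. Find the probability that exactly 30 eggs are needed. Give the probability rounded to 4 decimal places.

Y = trial on which the fifth success occurs; negative binomial, r=5, p=0.101.
P(Y=30) = C(29,4) · p^5 · (1−p)^25
= 23751 · 1.051e-05 · 0.069822 = 0.017429

0.0174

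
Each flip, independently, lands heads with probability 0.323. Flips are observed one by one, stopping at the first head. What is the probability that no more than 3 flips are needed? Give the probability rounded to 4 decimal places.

0.6897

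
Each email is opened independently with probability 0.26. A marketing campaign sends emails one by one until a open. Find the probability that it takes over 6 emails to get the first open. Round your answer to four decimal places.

0.1642

Y = number of emails to the first success; geometric, p = 0.26.
P(Y > 6) = P(first 6 all fail) = (1−p)^6 = 0.164206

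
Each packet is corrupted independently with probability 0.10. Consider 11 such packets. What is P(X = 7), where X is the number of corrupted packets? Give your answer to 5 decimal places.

0.00002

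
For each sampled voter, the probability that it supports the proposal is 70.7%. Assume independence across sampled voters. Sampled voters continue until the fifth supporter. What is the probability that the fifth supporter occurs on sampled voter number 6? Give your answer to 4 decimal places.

Y = trial on which the fifth success occurs; negative binomial, r=5, p=0.707.
P(Y=6) = C(5,4) · p^5 · (1−p)^1
= 5 · 0.17664 · 0.293 = 0.258782

0.2588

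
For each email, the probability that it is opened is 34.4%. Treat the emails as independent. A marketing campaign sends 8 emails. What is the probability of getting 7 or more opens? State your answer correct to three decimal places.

0.003

X ~ Binomial(8, 0.344); P(X ≥ 7) = Σ C(8,k) p^k (1−p)^(8−k) over k:
  k=7: C(8,7)·0.344^7·0.656^1 = 0.00299
  k=8: C(8,8)·0.344^8·0.656^0 = 0.00020
Total = 0.00319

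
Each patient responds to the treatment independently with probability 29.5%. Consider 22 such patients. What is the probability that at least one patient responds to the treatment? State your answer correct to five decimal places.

0.99954

P(at least one) = 1 − P(none) = 1 − (1 − 0.295)^22
= 1 − 0.0004573 = 0.9995427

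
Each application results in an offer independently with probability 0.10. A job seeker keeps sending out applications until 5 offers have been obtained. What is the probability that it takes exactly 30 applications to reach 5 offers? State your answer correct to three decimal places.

0.017

Y = trial on which the fifth success occurs; negative binomial, r=5, p=0.10.
P(Y=30) = C(29,4) · p^5 · (1−p)^25
= 23751 · 1e-05 · 0.07179 = 0.01705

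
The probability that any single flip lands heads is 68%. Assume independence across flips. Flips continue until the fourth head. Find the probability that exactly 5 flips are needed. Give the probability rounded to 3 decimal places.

0.274

Y = trial on which the fourth success occurs; negative binomial, r=4, p=0.68.
P(Y=5) = C(4,3) · p^4 · (1−p)^1
= 4 · 0.21381 · 0.32 = 0.27368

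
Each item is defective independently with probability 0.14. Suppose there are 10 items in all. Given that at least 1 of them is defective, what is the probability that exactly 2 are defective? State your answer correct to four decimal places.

X ~ Binomial(10, 0.14). Want P(X=2 | X≥1) = P(X=2) / P(X≥1).
P(X=2) = C(10,2)·0.14^2·0.86^8 = 0.263910
P(X≥1) = 1 − 0.221302 = 0.778698
Ratio = 0.263910 / 0.778698 = 0.338912

0.3389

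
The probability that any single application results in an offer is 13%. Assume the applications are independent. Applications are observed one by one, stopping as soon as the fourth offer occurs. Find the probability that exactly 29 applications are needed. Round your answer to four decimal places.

Y = trial on which the fourth success occurs; negative binomial, r=4, p=0.13.
P(Y=29) = C(28,3) · p^4 · (1−p)^25
= 3276 · 0.00028561 · 0.03076 = 0.028781

0.0288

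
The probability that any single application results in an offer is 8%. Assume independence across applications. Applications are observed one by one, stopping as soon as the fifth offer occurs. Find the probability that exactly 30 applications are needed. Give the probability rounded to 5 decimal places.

0.00968

Y = trial on which the fifth success occurs; negative binomial, r=5, p=0.08.
P(Y=30) = C(29,4) · p^5 · (1−p)^25
= 23751 · 3.2768e-06 · 0.12436 = 0.0096789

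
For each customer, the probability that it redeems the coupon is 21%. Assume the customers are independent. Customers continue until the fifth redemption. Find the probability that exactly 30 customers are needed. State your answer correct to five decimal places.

Y = trial on which the fifth success occurs; negative binomial, r=5, p=0.21.
P(Y=30) = C(29,4) · p^5 · (1−p)^25
= 23751 · 0.00040841 · 0.0027585 = 0.0267581

0.02676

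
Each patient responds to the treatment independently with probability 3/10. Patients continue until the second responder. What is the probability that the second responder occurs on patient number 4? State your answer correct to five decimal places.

Y = trial on which the second success occurs; negative binomial, r=2, p=0.30.
P(Y=4) = C(3,1) · p^2 · (1−p)^2
= 3 · 0.09 · 0.49 = 0.1323000

0.13230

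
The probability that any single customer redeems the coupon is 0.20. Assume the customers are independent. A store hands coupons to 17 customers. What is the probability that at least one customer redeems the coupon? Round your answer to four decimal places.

P(at least one) = 1 − P(none) = 1 − (1 − 0.20)^17
= 1 − 0.022518 = 0.977482

0.9775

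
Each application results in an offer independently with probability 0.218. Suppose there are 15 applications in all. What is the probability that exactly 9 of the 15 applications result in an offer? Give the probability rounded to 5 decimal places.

0.00127

X ~ Binomial(n=15, p=0.218).
P(X=9) = C(15,9) · p^9 · (1−p)^6
= 5005 · 1.112e-06 · 0.22869 = 0.0012728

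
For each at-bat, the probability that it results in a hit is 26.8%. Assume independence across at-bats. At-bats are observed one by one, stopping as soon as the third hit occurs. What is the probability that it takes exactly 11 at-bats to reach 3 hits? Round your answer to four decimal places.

Y = trial on which the third success occurs; negative binomial, r=3, p=0.268.
P(Y=11) = C(10,2) · p^3 · (1−p)^8
= 45 · 0.019249 · 0.082431 = 0.071401

0.0714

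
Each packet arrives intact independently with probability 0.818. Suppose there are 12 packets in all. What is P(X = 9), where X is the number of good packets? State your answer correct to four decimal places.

X ~ Binomial(n=12, p=0.818).
P(X=9) = C(12,9) · p^9 · (1−p)^3
= 220 · 0.16398 · 0.0060286 = 0.217479

0.2175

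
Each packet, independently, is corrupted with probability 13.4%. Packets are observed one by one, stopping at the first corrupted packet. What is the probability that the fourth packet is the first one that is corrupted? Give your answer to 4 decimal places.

Geometric (trials to first success), p = 0.134.
P(Y = 4) = (1−p)^3 · p = 0.64946 · 0.134 = 0.087028

0.0870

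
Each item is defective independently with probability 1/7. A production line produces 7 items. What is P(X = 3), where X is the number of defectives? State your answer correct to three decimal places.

X ~ Binomial(n=7, p=0.142857).
P(X=3) = C(7,3) · p^3 · (1−p)^4
= 35 · 0.0029155 · 0.53978 = 0.05508

0.055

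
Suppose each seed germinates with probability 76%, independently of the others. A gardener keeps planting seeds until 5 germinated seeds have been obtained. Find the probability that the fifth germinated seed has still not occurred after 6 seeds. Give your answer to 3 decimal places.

0.442

Needing more than 6 seeds ⇔ fewer than 5 successes in the first 6. With X ~ Binomial(6, 0.76), P(Y > 6) = P(X ≤ 4).
  k=0: C(6,0)·0.76^0·0.24^6 = 0.00019
  k=1: C(6,1)·0.76^1·0.24^5 = 0.00363
  k=2: C(6,2)·0.76^2·0.24^4 = 0.02875
  k=3: C(6,3)·0.76^3·0.24^3 = 0.12137
  k=4: C(6,4)·0.76^4·0.24^2 = 0.28825
P(X ≤ 4) = 0.44218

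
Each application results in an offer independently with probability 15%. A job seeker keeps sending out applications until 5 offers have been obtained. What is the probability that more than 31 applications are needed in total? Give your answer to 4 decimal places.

Needing more than 31 applications ⇔ fewer than 5 successes in the first 31. With X ~ Binomial(31, 0.15), P(Y > 31) = P(X ≤ 4).
  k=0: C(31,0)·0.15^0·0.85^31 = 0.006486
  k=1: C(31,1)·0.15^1·0.85^30 = 0.035483
  k=2: C(31,2)·0.15^2·0.85^29 = 0.093926
  k=3: C(31,3)·0.15^3·0.85^28 = 0.160226
  k=4: C(31,4)·0.15^4·0.85^27 = 0.197926
P(X ≤ 4) = 0.494047

0.4940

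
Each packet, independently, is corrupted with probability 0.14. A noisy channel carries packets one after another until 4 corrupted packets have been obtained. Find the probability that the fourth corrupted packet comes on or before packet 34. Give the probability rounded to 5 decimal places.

Finishing within 34 packets ⇔ at least 4 successes in the first 34. With X ~ Binomial(34, 0.14), P(Y ≤ 34) = 1 − P(X ≤ 3).
  k=0: C(34,0)·0.14^0·0.86^34 = 0.0059285
  k=1: C(34,1)·0.14^1·0.86^33 = 0.0328137
  k=2: C(34,2)·0.14^2·0.86^32 = 0.0881393
  k=3: C(34,3)·0.14^3·0.86^31 = 0.1530480
1 − 0.2799295 = 0.7200705

0.72007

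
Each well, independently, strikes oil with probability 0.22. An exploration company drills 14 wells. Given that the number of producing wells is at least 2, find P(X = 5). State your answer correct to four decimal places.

0.1301

X ~ Binomial(14, 0.22). Want P(X=5 | X≥2) = P(X=5) / P(X≥2).
P(X=5) = C(14,5)·0.22^5·0.78^9 = 0.110263
P(X≥2) = 1 − 0.030855 − 0.121837 = 0.847308
Ratio = 0.110263 / 0.847308 = 0.130133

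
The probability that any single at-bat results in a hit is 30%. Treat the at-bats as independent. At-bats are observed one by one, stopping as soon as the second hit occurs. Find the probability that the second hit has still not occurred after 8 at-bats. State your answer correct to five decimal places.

Needing more than 8 at-bats ⇔ fewer than 2 successes in the first 8. With X ~ Binomial(8, 0.30), P(Y > 8) = P(X ≤ 1).
  k=0: C(8,0)·0.30^0·0.70^8 = 0.0576480
  k=1: C(8,1)·0.30^1·0.70^7 = 0.1976503
P(X ≤ 1) = 0.2552983

0.25530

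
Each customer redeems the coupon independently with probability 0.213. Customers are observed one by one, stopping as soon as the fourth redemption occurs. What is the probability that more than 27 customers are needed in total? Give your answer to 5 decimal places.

0.14293

Needing more than 27 customers ⇔ fewer than 4 successes in the first 27. With X ~ Binomial(27, 0.213), P(Y > 27) = P(X ≤ 3).
  k=0: C(27,0)·0.213^0·0.787^27 = 0.0015535
  k=1: C(27,1)·0.213^1·0.787^26 = 0.0113524
  k=2: C(27,2)·0.213^2·0.787^25 = 0.0399424
  k=3: C(27,3)·0.213^3·0.787^24 = 0.0900862
P(X ≤ 3) = 0.1429345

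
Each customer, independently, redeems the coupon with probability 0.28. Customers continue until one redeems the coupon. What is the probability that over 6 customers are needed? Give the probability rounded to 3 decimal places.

0.139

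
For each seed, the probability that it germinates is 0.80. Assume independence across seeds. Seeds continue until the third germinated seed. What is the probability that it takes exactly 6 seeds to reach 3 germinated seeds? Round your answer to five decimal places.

Y = trial on which the third success occurs; negative binomial, r=3, p=0.80.
P(Y=6) = C(5,2) · p^3 · (1−p)^3
= 10 · 0.512 · 0.008 = 0.0409600

0.04096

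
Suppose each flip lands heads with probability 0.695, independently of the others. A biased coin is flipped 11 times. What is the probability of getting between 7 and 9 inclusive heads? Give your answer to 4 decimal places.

0.6721

X ~ Binomial(11, 0.695); P(7 ≤ X ≤ 9) = Σ C(11,k) p^k (1−p)^(11−k) over k:
  k=7: C(11,7)·0.695^7·0.305^4 = 0.223670
  k=8: C(11,8)·0.695^8·0.305^3 = 0.254837
  k=9: C(11,9)·0.695^9·0.305^2 = 0.193564
Total = 0.672071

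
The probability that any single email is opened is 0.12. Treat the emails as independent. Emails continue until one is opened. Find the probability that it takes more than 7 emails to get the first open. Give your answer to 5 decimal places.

0.40868

Y = number of emails to the first success; geometric, p = 0.12.
P(Y > 7) = P(first 7 all fail) = (1−p)^7 = 0.4086756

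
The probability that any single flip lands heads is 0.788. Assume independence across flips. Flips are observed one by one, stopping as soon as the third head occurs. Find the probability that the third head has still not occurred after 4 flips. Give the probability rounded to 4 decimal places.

0.1995

Needing more than 4 flips ⇔ fewer than 3 successes in the first 4. With X ~ Binomial(4, 0.788), P(Y > 4) = P(X ≤ 2).
  k=0: C(4,0)·0.788^0·0.212^4 = 0.002020
  k=1: C(4,1)·0.788^1·0.212^3 = 0.030033
  k=2: C(4,2)·0.788^2·0.212^2 = 0.167446
P(X ≤ 2) = 0.199499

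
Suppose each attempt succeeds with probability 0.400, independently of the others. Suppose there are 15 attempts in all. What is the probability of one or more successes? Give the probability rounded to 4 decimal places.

P(at least one) = 1 − P(none) = 1 − (1 − 0.40)^15
= 1 − 0.000470 = 0.999530

0.9995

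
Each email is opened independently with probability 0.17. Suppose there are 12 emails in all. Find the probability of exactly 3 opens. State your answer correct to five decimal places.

0.20206

X ~ Binomial(n=12, p=0.17).
P(X=3) = C(12,3) · p^3 · (1−p)^9
= 220 · 0.004913 · 0.18694 = 0.2020562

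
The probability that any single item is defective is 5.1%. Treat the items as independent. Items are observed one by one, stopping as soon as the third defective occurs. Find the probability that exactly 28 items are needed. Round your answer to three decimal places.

Y = trial on which the third success occurs; negative binomial, r=3, p=0.051.
P(Y=28) = C(27,2) · p^3 · (1−p)^25
= 351 · 0.00013265 · 0.27018 = 0.01258

0.013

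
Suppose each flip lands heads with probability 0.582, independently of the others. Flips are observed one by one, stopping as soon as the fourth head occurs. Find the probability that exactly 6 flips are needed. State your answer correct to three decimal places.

0.200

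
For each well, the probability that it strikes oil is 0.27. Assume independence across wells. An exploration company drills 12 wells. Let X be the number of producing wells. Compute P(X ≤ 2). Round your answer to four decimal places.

0.3313

X ~ Binomial(12, 0.27); P(X ≤ 2) = Σ C(12,k) p^k (1−p)^(12−k) over k:
  k=0: C(12,0)·0.27^0·0.73^12 = 0.022902
  k=1: C(12,1)·0.27^1·0.73^11 = 0.101647
  k=2: C(12,2)·0.27^2·0.73^10 = 0.206776
Total = 0.331325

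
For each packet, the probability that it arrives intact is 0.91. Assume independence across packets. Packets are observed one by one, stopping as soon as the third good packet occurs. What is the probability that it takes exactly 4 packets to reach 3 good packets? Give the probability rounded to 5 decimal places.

Y = trial on which the third success occurs; negative binomial, r=3, p=0.91.
P(Y=4) = C(3,2) · p^3 · (1−p)^1
= 3 · 0.75357 · 0.09 = 0.2034642

0.20346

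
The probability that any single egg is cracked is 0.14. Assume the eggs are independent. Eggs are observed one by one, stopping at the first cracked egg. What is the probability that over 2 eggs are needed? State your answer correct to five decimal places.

0.73960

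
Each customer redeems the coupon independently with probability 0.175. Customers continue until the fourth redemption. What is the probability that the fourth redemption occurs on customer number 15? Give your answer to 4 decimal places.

0.0411

Y = trial on which the fourth success occurs; negative binomial, r=4, p=0.175.
P(Y=15) = C(14,3) · p^4 · (1−p)^11
= 364 · 0.00093789 · 0.1205 = 0.041138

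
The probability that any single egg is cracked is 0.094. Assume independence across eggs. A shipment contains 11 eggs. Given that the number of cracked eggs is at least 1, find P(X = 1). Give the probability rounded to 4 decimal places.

X ~ Binomial(11, 0.094). Want P(X=1 | X≥1) = P(X=1) / P(X≥1).
P(X=1) = C(11,1)·0.094^1·0.906^10 = 0.385303
P(X≥1) = 1 − 0.337606 = 0.662394
Ratio = 0.385303 / 0.662394 = 0.581683

0.5817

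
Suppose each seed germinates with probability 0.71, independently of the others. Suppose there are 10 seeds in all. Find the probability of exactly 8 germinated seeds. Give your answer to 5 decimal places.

0.24439

X ~ Binomial(n=10, p=0.71).
P(X=8) = C(10,8) · p^8 · (1−p)^2
= 45 · 0.064575 · 0.0841 = 0.2443854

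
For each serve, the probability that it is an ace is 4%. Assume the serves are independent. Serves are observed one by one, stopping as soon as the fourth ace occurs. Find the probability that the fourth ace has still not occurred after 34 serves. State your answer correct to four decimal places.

0.9543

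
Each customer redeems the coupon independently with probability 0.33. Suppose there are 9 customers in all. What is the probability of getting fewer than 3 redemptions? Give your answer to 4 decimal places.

0.3854

X ~ Binomial(9, 0.33); P(X ≤ 2) = Σ C(9,k) p^k (1−p)^(9−k) over k:
  k=0: C(9,0)·0.33^0·0.67^9 = 0.027207
  k=1: C(9,1)·0.33^1·0.67^8 = 0.120602
  k=2: C(9,2)·0.33^2·0.67^7 = 0.237604
Total = 0.385413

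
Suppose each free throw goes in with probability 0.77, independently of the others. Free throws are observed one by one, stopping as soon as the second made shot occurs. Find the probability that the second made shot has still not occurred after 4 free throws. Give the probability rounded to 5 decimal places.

0.04027

Needing more than 4 free throws ⇔ fewer than 2 successes in the first 4. With X ~ Binomial(4, 0.77), P(Y > 4) = P(X ≤ 1).
  k=0: C(4,0)·0.77^0·0.23^4 = 0.0027984
  k=1: C(4,1)·0.77^1·0.23^3 = 0.0374744
P(X ≤ 1) = 0.0402728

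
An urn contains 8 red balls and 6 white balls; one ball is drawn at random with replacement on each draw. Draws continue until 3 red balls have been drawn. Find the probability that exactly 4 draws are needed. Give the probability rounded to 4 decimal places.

0.2399

Y = trial on which the third success occurs; negative binomial, r=3, p=0.571429.
P(Y=4) = C(3,2) · p^3 · (1−p)^1
= 3 · 0.18659 · 0.42857 = 0.239900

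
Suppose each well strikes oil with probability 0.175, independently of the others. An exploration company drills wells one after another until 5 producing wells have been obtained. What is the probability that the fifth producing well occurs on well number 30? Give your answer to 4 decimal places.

0.0318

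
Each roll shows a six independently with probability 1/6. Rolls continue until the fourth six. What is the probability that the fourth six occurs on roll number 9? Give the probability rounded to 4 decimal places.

0.0174

Y = trial on which the fourth success occurs; negative binomial, r=4, p=0.166667.
P(Y=9) = C(8,3) · p^4 · (1−p)^5
= 56 · 0.0007716 · 0.40188 = 0.017365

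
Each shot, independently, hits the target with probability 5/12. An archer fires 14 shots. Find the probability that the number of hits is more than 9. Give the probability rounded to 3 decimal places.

0.024

X ~ Binomial(14, 0.416667); P(X ≥ 10) = Σ C(14,k) p^k (1−p)^(14−k) over k:
  k=10: C(14,10)·0.416667^10·0.583333^4 = 0.01828
  k=11: C(14,11)·0.416667^11·0.583333^3 = 0.00475
  k=12: C(14,12)·0.416667^12·0.583333^2 = 0.00085
  k=13: C(14,13)·0.416667^13·0.583333^1 = 0.00009
  k=14: C(14,14)·0.416667^14·0.583333^0 = 0.00000
Total = 0.02397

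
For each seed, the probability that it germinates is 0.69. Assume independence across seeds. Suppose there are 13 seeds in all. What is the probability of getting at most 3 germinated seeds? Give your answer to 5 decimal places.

X ~ Binomial(13, 0.69); P(X ≤ 3) = Σ C(13,k) p^k (1−p)^(13−k) over k:
  k=0: C(13,0)·0.69^0·0.31^13 = 0.0000002
  k=1: C(13,1)·0.69^1·0.31^12 = 0.0000071
  k=2: C(13,2)·0.69^2·0.31^11 = 0.0000944
  k=3: C(13,3)·0.69^3·0.31^10 = 0.0007701
Total = 0.0008717

0.00087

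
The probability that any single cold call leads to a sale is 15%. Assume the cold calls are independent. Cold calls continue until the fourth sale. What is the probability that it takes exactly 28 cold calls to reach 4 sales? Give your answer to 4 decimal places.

Y = trial on which the fourth success occurs; negative binomial, r=4, p=0.15.
P(Y=28) = C(27,3) · p^4 · (1−p)^24
= 2925 · 0.00050625 · 0.020233 = 0.029960

0.0300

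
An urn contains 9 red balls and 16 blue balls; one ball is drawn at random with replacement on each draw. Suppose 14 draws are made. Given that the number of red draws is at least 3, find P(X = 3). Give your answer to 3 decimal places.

0.135

X ~ Binomial(14, 0.36). Want P(X=3 | X≥3) = P(X=3) / P(X≥3).
P(X=3) = C(14,3)·0.36^3·0.64^11 = 0.12531
P(X≥3) = 1 − 0.00193 − 0.01523 − 0.05569 = 0.92714
Ratio = 0.12531 / 0.92714 = 0.13516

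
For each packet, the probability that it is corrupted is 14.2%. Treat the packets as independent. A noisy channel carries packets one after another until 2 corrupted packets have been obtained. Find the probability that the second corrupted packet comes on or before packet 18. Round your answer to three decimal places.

0.747

Finishing within 18 packets ⇔ at least 2 successes in the first 18. With X ~ Binomial(18, 0.142), P(Y ≤ 18) = 1 − P(X ≤ 1).
  k=0: C(18,0)·0.142^0·0.858^18 = 0.06350
  k=1: C(18,1)·0.142^1·0.858^17 = 0.18917
1 − 0.25267 = 0.74733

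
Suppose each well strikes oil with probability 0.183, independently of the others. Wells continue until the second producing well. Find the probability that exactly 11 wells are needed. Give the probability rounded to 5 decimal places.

0.05431

Y = trial on which the second success occurs; negative binomial, r=2, p=0.183.
P(Y=11) = C(10,1) · p^2 · (1−p)^9
= 10 · 0.033489 · 0.16218 = 0.0543126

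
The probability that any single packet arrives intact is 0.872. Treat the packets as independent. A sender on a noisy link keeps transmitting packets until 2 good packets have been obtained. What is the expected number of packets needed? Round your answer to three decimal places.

2.294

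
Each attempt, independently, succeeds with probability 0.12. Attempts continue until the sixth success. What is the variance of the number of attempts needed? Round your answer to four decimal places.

Y = total attempts until the sixth success; negative binomial with r=6, p=0.12.
Var(Y) = r(1−p)/p² = 6·0.88 / 0.12² = 366.666667

366.6667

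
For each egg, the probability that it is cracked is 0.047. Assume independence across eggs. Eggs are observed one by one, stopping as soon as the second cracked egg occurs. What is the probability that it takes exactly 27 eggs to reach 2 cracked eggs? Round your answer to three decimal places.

0.017

Y = trial on which the second success occurs; negative binomial, r=2, p=0.047.
P(Y=27) = C(26,1) · p^2 · (1−p)^25
= 26 · 0.002209 · 0.30014 = 0.01724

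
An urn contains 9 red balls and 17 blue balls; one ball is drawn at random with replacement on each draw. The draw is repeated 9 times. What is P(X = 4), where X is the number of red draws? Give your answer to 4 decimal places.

0.2162

X ~ Binomial(n=9, p=0.346154).
P(X=4) = C(9,4) · p^4 · (1−p)^5
= 126 · 0.014357 · 0.1195 = 0.216185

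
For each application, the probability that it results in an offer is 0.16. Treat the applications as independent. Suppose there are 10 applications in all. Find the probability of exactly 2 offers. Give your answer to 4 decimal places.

0.2856

X ~ Binomial(n=10, p=0.16).
P(X=2) = C(10,2) · p^2 · (1−p)^8
= 45 · 0.0256 · 0.24788 = 0.285553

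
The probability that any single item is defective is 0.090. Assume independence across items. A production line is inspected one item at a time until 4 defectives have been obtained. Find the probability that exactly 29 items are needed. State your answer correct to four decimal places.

Y = trial on which the fourth success occurs; negative binomial, r=4, p=0.09.
P(Y=29) = C(28,3) · p^4 · (1−p)^25
= 3276 · 6.561e-05 · 0.094631 = 0.020340

0.0203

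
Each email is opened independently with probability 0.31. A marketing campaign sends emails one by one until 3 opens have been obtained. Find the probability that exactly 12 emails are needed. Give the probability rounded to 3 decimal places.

Y = trial on which the third success occurs; negative binomial, r=3, p=0.31.
P(Y=12) = C(11,2) · p^3 · (1−p)^9
= 55 · 0.029791 · 0.035452 = 0.05809

0.058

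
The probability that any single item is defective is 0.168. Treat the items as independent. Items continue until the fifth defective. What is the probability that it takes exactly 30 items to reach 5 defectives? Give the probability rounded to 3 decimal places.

Y = trial on which the fifth success occurs; negative binomial, r=5, p=0.168.
P(Y=30) = C(29,4) · p^5 · (1−p)^25
= 23751 · 0.00013383 · 0.010071 = 0.03201

0.032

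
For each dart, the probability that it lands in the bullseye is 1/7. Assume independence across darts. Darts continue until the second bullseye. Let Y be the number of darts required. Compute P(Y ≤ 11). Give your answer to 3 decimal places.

0.480

Finishing within 11 darts ⇔ at least 2 successes in the first 11. With X ~ Binomial(11, 0.142857), P(Y ≤ 11) = 1 − P(X ≤ 1).
  k=0: C(11,0)·0.142857^0·0.857143^11 = 0.18348
  k=1: C(11,1)·0.142857^1·0.857143^10 = 0.33638
1 − 0.51986 = 0.48014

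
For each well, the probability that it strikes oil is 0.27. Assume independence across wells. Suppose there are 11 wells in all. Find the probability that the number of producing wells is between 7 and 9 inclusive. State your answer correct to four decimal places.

0.0118

X ~ Binomial(11, 0.27); P(7 ≤ X ≤ 9) = Σ C(11,k) p^k (1−p)^(11−k) over k:
  k=7: C(11,7)·0.27^7·0.73^4 = 0.009803
  k=8: C(11,8)·0.27^8·0.73^3 = 0.001813
  k=9: C(11,9)·0.27^9·0.73^2 = 0.000224
Total = 0.011839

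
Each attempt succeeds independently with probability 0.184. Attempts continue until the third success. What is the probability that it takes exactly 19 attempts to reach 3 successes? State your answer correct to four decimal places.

Y = trial on which the third success occurs; negative binomial, r=3, p=0.184.
P(Y=19) = C(18,2) · p^3 · (1−p)^16
= 153 · 0.0062295 · 0.03864 = 0.036829

0.0368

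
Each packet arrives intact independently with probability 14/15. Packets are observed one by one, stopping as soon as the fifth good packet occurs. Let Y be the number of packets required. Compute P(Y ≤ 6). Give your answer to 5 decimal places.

0.94433

Finishing within 6 packets ⇔ at least 5 successes in the first 6. With X ~ Binomial(6, 0.933333), P(Y ≤ 6) = 1 − P(X ≤ 4).
  k=0: C(6,0)·0.933333^0·0.066667^6 = 0.0000001
  k=1: C(6,1)·0.933333^1·0.066667^5 = 0.0000074
  k=2: C(6,2)·0.933333^2·0.066667^4 = 0.0002581
  k=3: C(6,3)·0.933333^3·0.066667^3 = 0.0048180
  k=4: C(6,4)·0.933333^4·0.066667^2 = 0.0505890
1 − 0.0556725 = 0.9443275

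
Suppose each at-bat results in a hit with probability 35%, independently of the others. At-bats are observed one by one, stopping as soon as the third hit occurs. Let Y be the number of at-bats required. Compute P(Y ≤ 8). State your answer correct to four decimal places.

0.5722

Finishing within 8 at-bats ⇔ at least 3 successes in the first 8. With X ~ Binomial(8, 0.35), P(Y ≤ 8) = 1 − P(X ≤ 2).
  k=0: C(8,0)·0.35^0·0.65^8 = 0.031864
  k=1: C(8,1)·0.35^1·0.65^7 = 0.137262
  k=2: C(8,2)·0.35^2·0.65^6 = 0.258687
1 − 0.427814 = 0.572186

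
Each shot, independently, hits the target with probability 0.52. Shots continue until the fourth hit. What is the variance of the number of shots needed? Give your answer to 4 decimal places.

7.1006

Y = total shots until the fourth success; negative binomial with r=4, p=0.52.
Var(Y) = r(1−p)/p² = 4·0.48 / 0.52² = 7.100592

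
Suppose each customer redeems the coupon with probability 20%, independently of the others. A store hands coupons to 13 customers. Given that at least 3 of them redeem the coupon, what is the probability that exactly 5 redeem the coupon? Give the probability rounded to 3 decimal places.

0.139

X ~ Binomial(13, 0.20). Want P(X=5 | X≥3) = P(X=5) / P(X≥3).
P(X=5) = C(13,5)·0.20^5·0.80^8 = 0.06910
P(X≥3) = 1 − 0.05498 − 0.17867 − 0.26801 = 0.49835
Ratio = 0.06910 / 0.49835 = 0.13865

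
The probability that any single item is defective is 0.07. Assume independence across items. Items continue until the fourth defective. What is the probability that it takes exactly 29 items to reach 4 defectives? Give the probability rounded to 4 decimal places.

Y = trial on which the fourth success occurs; negative binomial, r=4, p=0.07.
P(Y=29) = C(28,3) · p^4 · (1−p)^25
= 3276 · 2.401e-05 · 0.16296 = 0.012818

0.0128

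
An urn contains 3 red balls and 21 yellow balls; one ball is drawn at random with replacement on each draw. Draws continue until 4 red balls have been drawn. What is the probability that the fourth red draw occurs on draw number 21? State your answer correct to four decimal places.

0.0288

Y = trial on which the fourth success occurs; negative binomial, r=4, p=0.125.
P(Y=21) = C(20,3) · p^4 · (1−p)^17
= 1140 · 0.00024414 · 0.10331 = 0.028753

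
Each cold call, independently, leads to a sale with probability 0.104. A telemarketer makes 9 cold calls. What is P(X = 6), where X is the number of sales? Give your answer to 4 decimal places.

0.0001

X ~ Binomial(n=9, p=0.104).
P(X=6) = C(9,6) · p^6 · (1−p)^3
= 84 · 1.2653e-06 · 0.71932 = 0.000076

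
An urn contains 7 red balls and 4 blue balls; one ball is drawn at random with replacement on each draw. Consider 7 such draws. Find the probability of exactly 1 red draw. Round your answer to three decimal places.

0.010

X ~ Binomial(n=7, p=0.636364).
P(X=1) = C(7,1) · p^1 · (1−p)^6
= 7 · 0.63636 · 0.0023121 = 0.01030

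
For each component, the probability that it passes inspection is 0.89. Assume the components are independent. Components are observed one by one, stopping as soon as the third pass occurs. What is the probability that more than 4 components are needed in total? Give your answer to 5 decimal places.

0.06239

Needing more than 4 components ⇔ fewer than 3 successes in the first 4. With X ~ Binomial(4, 0.89), P(Y > 4) = P(X ≤ 2).
  k=0: C(4,0)·0.89^0·0.11^4 = 0.0001464
  k=1: C(4,1)·0.89^1·0.11^3 = 0.0047384
  k=2: C(4,2)·0.89^2·0.11^2 = 0.0575065
P(X ≤ 2) = 0.0623912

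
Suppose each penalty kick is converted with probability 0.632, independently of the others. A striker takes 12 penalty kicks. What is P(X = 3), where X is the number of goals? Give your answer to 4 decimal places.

0.0069

X ~ Binomial(n=12, p=0.632).
P(X=3) = C(12,3) · p^3 · (1−p)^9
= 220 · 0.25244 · 0.00012377 = 0.006874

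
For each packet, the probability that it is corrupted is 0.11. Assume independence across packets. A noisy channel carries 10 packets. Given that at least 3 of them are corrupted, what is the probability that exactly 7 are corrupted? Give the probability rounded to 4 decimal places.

0.0002

X ~ Binomial(10, 0.11). Want P(X=7 | X≥3) = P(X=7) / P(X≥3).
P(X=7) = C(10,7)·0.11^7·0.89^3 = 0.000016
P(X≥3) = 1 − 0.311817 − 0.385392 − 0.214347 = 0.088443
Ratio = 0.000016 / 0.088443 = 0.000186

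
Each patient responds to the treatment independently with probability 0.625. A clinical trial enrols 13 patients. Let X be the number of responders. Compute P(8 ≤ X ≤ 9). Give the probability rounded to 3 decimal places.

0.428

X ~ Binomial(13, 0.625); P(8 ≤ X ≤ 9) = Σ C(13,k) p^k (1−p)^(13−k) over k:
  k=8: C(13,8)·0.625^8·0.375^5 = 0.22222
  k=9: C(13,9)·0.625^9·0.375^4 = 0.20576
Total = 0.42797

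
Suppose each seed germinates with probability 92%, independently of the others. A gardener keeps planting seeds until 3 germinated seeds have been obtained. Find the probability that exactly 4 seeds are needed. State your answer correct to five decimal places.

Y = trial on which the third success occurs; negative binomial, r=3, p=0.92.
P(Y=4) = C(3,2) · p^3 · (1−p)^1
= 3 · 0.77869 · 0.08 = 0.1868851

0.18689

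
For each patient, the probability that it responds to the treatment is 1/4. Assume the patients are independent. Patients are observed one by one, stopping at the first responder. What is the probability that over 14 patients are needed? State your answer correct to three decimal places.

0.018

Y = number of patients to the first success; geometric, p = 0.25.
P(Y > 14) = P(first 14 all fail) = (1−p)^14 = 0.01782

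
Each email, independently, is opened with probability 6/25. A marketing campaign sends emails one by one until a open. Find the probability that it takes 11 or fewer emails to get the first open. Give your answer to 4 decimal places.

0.9511

Y = number of emails to the first success; geometric, p = 0.24.
P(Y ≤ 11) = 1 − (1−p)^11 = 1 − 0.048860 = 0.951140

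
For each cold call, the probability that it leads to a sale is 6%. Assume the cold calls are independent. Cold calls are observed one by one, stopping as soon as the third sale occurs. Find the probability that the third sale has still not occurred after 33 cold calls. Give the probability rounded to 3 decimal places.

Needing more than 33 cold calls ⇔ fewer than 3 successes in the first 33. With X ~ Binomial(33, 0.06), P(Y > 33) = P(X ≤ 2).
  k=0: C(33,0)·0.06^0·0.94^33 = 0.12978
  k=1: C(33,1)·0.06^1·0.94^32 = 0.27337
  k=2: C(33,2)·0.06^2·0.94^31 = 0.27919
P(X ≤ 2) = 0.68235

0.682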